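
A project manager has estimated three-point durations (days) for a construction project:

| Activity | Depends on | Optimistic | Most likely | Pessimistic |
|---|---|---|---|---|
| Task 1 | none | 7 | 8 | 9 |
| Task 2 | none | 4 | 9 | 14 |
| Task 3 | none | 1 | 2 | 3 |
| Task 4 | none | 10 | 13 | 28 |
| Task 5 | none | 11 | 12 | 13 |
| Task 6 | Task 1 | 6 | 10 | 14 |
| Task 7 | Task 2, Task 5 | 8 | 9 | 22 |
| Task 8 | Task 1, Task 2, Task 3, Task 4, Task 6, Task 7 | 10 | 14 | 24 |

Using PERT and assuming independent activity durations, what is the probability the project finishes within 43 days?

te_Task 1 = (7 + 4·8 + 9)/6 = 48/6 = 8; σ²_Task 1 = ((9−7)/6)² = 0.111
te_Task 2 = (4 + 4·9 + 14)/6 = 54/6 = 9; σ²_Task 2 = ((14−4)/6)² = 2.778
te_Task 3 = (1 + 4·2 + 3)/6 = 12/6 = 2; σ²_Task 3 = ((3−1)/6)² = 0.111
te_Task 4 = (10 + 4·13 + 28)/6 = 90/6 = 15; σ²_Task 4 = ((28−10)/6)² = 9.000
te_Task 5 = (11 + 4·12 + 13)/6 = 72/6 = 12; σ²_Task 5 = ((13−11)/6)² = 0.111
te_Task 6 = (6 + 4·10 + 14)/6 = 60/6 = 10; σ²_Task 6 = ((14−6)/6)² = 1.778
te_Task 7 = (8 + 4·9 + 22)/6 = 66/6 = 11; σ²_Task 7 = ((22−8)/6)² = 5.444
te_Task 8 = (10 + 4·14 + 24)/6 = 90/6 = 15; σ²_Task 8 = ((24−10)/6)² = 5.444

Forward pass:
ES_Task 1 = 0; EF_Task 1 = 8
ES_Task 2 = 0; EF_Task 2 = 9
ES_Task 3 = 0; EF_Task 3 = 2
ES_Task 4 = 0; EF_Task 4 = 15
ES_Task 5 = 0; EF_Task 5 = 12
ES_Task 6 = 8; EF_Task 6 = 8+10 = 18
ES_Task 7 = max(EF_Task 2=9, EF_Task 5=12) = 12; EF_Task 7 = 12+11 = 23
ES_Task 8 = max(EF_Task 1=8, EF_Task 2=9, EF_Task 3=2, EF_Task 4=15, EF_Task 6=18, EF_Task 7=23) = 23; EF_Task 8 = 23+15 = 38
Expected project duration μ = 38 days. Critical path: Task 5 → Task 7 → Task 8.

Variance along critical path = 0.111 + 5.444 + 5.444 = 11.000; σ = √11.000 = 3.317 days.
Z = (43 − 38) / 3.317 = 1.508
P(T ≤ 43) = Φ(1.508) ≈ 0.934

0.934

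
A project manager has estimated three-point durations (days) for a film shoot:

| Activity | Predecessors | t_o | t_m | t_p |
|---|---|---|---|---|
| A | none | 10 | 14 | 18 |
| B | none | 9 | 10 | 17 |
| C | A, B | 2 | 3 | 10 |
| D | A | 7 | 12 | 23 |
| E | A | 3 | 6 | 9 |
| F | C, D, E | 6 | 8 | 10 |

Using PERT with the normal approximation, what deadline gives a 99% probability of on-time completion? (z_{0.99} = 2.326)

42.1 days

te_A = (10 + 4·14 + 18)/6 = 84/6 = 14; σ²_A = ((18−10)/6)² = 1.778
te_B = (9 + 4·10 + 17)/6 = 66/6 = 11; σ²_B = ((17−9)/6)² = 1.778
te_C = (2 + 4·3 + 10)/6 = 24/6 = 4; σ²_C = ((10−2)/6)² = 1.778
te_D = (7 + 4·12 + 23)/6 = 78/6 = 13; σ²_D = ((23−7)/6)² = 7.111
te_E = (3 + 4·6 + 9)/6 = 36/6 = 6; σ²_E = ((9−3)/6)² = 1.000
te_F = (6 + 4·8 + 10)/6 = 48/6 = 8; σ²_F = ((10−6)/6)² = 0.444

Forward pass:
ES_A = 0; EF_A = 14
ES_B = 0; EF_B = 11
ES_C = max(EF_A=14, EF_B=11) = 14; EF_C = 14+4 = 18
ES_D = 14; EF_D = 14+13 = 27
ES_E = 14; EF_E = 14+6 = 20
ES_F = max(EF_C=18, EF_D=27, EF_E=20) = 27; EF_F = 27+8 = 35
Expected project duration μ = 35 days. Critical path: A → D → F.

Variance along critical path = 1.778 + 7.111 + 0.444 = 9.333; σ = 3.055 days.
D = μ + z·σ = 35 + 2.326·3.055 = 42.1 days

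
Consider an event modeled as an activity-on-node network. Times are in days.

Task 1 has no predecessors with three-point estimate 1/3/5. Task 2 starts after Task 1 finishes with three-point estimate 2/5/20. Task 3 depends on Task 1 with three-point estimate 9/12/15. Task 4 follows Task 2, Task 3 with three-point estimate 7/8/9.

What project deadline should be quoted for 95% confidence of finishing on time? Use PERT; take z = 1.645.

te_Task 1 = (1 + 4·3 + 5)/6 = 18/6 = 3; σ²_Task 1 = ((5−1)/6)² = 0.444
te_Task 2 = (2 + 4·5 + 20)/6 = 42/6 = 7; σ²_Task 2 = ((20−2)/6)² = 9.000
te_Task 3 = (9 + 4·12 + 15)/6 = 72/6 = 12; σ²_Task 3 = ((15−9)/6)² = 1.000
te_Task 4 = (7 + 4·8 + 9)/6 = 48/6 = 8; σ²_Task 4 = ((9−7)/6)² = 0.111

Forward pass:
ES_Task 1 = 0; EF_Task 1 = 3
ES_Task 2 = 3; EF_Task 2 = 3+7 = 10
ES_Task 3 = 3; EF_Task 3 = 3+12 = 15
ES_Task 4 = max(EF_Task 2=10, EF_Task 3=15) = 15; EF_Task 4 = 15+8 = 23
Expected project duration μ = 23 days. Critical path: Task 1 → Task 3 → Task 4.

Variance along critical path = 0.444 + 1.000 + 0.111 = 1.556; σ = 1.247 days.
D = μ + z·σ = 23 + 1.645·1.247 = 25.1 days

25.1 days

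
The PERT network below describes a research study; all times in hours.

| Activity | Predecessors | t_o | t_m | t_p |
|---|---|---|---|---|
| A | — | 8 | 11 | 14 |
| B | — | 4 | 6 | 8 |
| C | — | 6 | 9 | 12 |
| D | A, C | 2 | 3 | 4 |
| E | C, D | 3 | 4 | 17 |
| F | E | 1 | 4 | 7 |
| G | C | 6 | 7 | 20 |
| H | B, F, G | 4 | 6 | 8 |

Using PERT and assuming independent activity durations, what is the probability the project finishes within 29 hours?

te_A = (8 + 4·11 + 14)/6 = 66/6 = 11; σ²_A = ((14−8)/6)² = 1.000
te_B = (4 + 4·6 + 8)/6 = 36/6 = 6; σ²_B = ((8−4)/6)² = 0.444
te_C = (6 + 4·9 + 12)/6 = 54/6 = 9; σ²_C = ((12−6)/6)² = 1.000
te_D = (2 + 4·3 + 4)/6 = 18/6 = 3; σ²_D = ((4−2)/6)² = 0.111
te_E = (3 + 4·4 + 17)/6 = 36/6 = 6; σ²_E = ((17−3)/6)² = 5.444
te_F = (1 + 4·4 + 7)/6 = 24/6 = 4; σ²_F = ((7−1)/6)² = 1.000
te_G = (6 + 4·7 + 20)/6 = 54/6 = 9; σ²_G = ((20−6)/6)² = 5.444
te_H = (4 + 4·6 + 8)/6 = 36/6 = 6; σ²_H = ((8−4)/6)² = 0.444

Forward pass:
ES_A = 0; EF_A = 11
ES_B = 0; EF_B = 6
ES_C = 0; EF_C = 9
ES_D = max(EF_A=11, EF_C=9) = 11; EF_D = 11+3 = 14
ES_E = max(EF_C=9, EF_D=14) = 14; EF_E = 14+6 = 20
ES_F = 20; EF_F = 20+4 = 24
ES_G = 9; EF_G = 9+9 = 18
ES_H = max(EF_B=6, EF_F=24, EF_G=18) = 24; EF_H = 24+6 = 30
Expected project duration μ = 30 hours. Critical path: A → D → E → F → H.

Variance along critical path = 1.000 + 0.111 + 5.444 + 1.000 + 0.444 = 8.000; σ = √8.000 = 2.828 hours.
Z = (29 − 30) / 2.828 = -0.354
P(T ≤ 29) = Φ(-0.354) ≈ 0.362

0.362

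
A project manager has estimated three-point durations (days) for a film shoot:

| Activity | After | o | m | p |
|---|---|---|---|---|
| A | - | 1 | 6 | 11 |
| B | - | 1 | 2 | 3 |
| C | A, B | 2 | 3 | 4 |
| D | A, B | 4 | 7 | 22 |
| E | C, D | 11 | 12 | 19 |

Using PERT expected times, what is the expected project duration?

te_A = (1 + 4·6 + 11)/6 = 36/6 = 6
te_B = (1 + 4·2 + 3)/6 = 12/6 = 2
te_C = (2 + 4·3 + 4)/6 = 18/6 = 3
te_D = (4 + 4·7 + 22)/6 = 54/6 = 9
te_E = (11 + 4·12 + 19)/6 = 78/6 = 13

Forward pass:
ES_A = 0; EF_A = 6
ES_B = 0; EF_B = 2
ES_C = max(EF_A=6, EF_B=2) = 6; EF_C = 6+3 = 9
ES_D = max(EF_A=6, EF_B=2) = 6; EF_D = 6+9 = 15
ES_E = max(EF_C=9, EF_D=15) = 15; EF_E = 15+13 = 28
Expected project duration μ = 28 days. Critical path: A → D → E.

28 days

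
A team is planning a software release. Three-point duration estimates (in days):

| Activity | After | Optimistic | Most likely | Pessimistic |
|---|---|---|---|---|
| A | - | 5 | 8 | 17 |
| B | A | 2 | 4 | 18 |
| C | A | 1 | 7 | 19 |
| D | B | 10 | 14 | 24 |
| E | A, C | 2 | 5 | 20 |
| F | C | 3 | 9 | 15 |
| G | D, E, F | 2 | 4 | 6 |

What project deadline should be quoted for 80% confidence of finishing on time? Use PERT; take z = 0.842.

37.5 days

te_A = (5 + 4·8 + 17)/6 = 54/6 = 9; σ²_A = ((17−5)/6)² = 4.000
te_B = (2 + 4·4 + 18)/6 = 36/6 = 6; σ²_B = ((18−2)/6)² = 7.111
te_C = (1 + 4·7 + 19)/6 = 48/6 = 8; σ²_C = ((19−1)/6)² = 9.000
te_D = (10 + 4·14 + 24)/6 = 90/6 = 15; σ²_D = ((24−10)/6)² = 5.444
te_E = (2 + 4·5 + 20)/6 = 42/6 = 7; σ²_E = ((20−2)/6)² = 9.000
te_F = (3 + 4·9 + 15)/6 = 54/6 = 9; σ²_F = ((15−3)/6)² = 4.000
te_G = (2 + 4·4 + 6)/6 = 24/6 = 4; σ²_G = ((6−2)/6)² = 0.444

Forward pass:
ES_A = 0; EF_A = 9
ES_B = 9; EF_B = 9+6 = 15
ES_C = 9; EF_C = 9+8 = 17
ES_D = 15; EF_D = 15+15 = 30
ES_E = max(EF_A=9, EF_C=17) = 17; EF_E = 17+7 = 24
ES_F = 17; EF_F = 17+9 = 26
ES_G = max(EF_D=30, EF_E=24, EF_F=26) = 30; EF_G = 30+4 = 34
Expected project duration μ = 34 days. Critical path: A → B → D → G.

Variance along critical path = 4.000 + 7.111 + 5.444 + 0.444 = 17.000; σ = 4.123 days.
D = μ + z·σ = 34 + 0.842·4.123 = 37.5 days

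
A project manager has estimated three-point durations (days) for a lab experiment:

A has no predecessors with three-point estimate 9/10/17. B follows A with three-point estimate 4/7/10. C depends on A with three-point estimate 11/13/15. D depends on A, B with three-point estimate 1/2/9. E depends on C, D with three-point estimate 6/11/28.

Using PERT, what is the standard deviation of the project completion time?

te_A = (9 + 4·10 + 17)/6 = 66/6 = 11; σ²_A = ((17−9)/6)² = 1.778
te_B = (4 + 4·7 + 10)/6 = 42/6 = 7; σ²_B = ((10−4)/6)² = 1.000
te_C = (11 + 4·13 + 15)/6 = 78/6 = 13; σ²_C = ((15−11)/6)² = 0.444
te_D = (1 + 4·2 + 9)/6 = 18/6 = 3; σ²_D = ((9−1)/6)² = 1.778
te_E = (6 + 4·11 + 28)/6 = 78/6 = 13; σ²_E = ((28−6)/6)² = 13.444

Forward pass:
ES_A = 0; EF_A = 11
ES_B = 11; EF_B = 11+7 = 18
ES_C = 11; EF_C = 11+13 = 24
ES_D = max(EF_A=11, EF_B=18) = 18; EF_D = 18+3 = 21
ES_E = max(EF_C=24, EF_D=21) = 24; EF_E = 24+13 = 37
Expected project duration μ = 37 days. Critical path: A → C → E.

Variance along critical path = 1.778 + 0.444 + 13.444 = 15.667
σ = √15.667 = 3.958 days

3.96 days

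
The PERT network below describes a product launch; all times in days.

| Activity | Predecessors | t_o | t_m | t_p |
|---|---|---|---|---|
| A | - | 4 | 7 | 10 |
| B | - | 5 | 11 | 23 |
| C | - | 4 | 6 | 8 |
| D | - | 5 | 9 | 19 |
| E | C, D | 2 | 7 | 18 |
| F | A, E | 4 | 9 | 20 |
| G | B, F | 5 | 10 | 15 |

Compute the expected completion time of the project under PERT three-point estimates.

38 days

te_A = (4 + 4·7 + 10)/6 = 42/6 = 7
te_B = (5 + 4·11 + 23)/6 = 72/6 = 12
te_C = (4 + 4·6 + 8)/6 = 36/6 = 6
te_D = (5 + 4·9 + 19)/6 = 60/6 = 10
te_E = (2 + 4·7 + 18)/6 = 48/6 = 8
te_F = (4 + 4·9 + 20)/6 = 60/6 = 10
te_G = (5 + 4·10 + 15)/6 = 60/6 = 10

Forward pass:
ES_A = 0; EF_A = 7
ES_B = 0; EF_B = 12
ES_C = 0; EF_C = 6
ES_D = 0; EF_D = 10
ES_E = max(EF_C=6, EF_D=10) = 10; EF_E = 10+8 = 18
ES_F = max(EF_A=7, EF_E=18) = 18; EF_F = 18+10 = 28
ES_G = max(EF_B=12, EF_F=28) = 28; EF_G = 28+10 = 38
Expected project duration μ = 38 days. Critical path: D → E → F → G.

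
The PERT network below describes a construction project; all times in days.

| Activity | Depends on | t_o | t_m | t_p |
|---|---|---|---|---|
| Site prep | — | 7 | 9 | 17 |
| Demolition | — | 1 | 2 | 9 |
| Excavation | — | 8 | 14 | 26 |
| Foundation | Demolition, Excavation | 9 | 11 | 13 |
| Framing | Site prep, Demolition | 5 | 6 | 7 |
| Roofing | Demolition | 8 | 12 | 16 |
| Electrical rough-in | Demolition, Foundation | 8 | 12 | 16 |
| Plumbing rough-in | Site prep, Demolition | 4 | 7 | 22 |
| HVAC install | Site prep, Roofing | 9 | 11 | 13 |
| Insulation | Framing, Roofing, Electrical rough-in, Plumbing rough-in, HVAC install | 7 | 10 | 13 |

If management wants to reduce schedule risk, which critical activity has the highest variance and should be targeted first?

te_Site prep = (7 + 4·9 + 17)/6 = 60/6 = 10; σ²_Site prep = ((17−7)/6)² = 2.778
te_Demolition = (1 + 4·2 + 9)/6 = 18/6 = 3; σ²_Demolition = ((9−1)/6)² = 1.778
te_Excavation = (8 + 4·14 + 26)/6 = 90/6 = 15; σ²_Excavation = ((26−8)/6)² = 9.000
te_Foundation = (9 + 4·11 + 13)/6 = 66/6 = 11; σ²_Foundation = ((13−9)/6)² = 0.444
te_Framing = (5 + 4·6 + 7)/6 = 36/6 = 6; σ²_Framing = ((7−5)/6)² = 0.111
te_Roofing = (8 + 4·12 + 16)/6 = 72/6 = 12; σ²_Roofing = ((16−8)/6)² = 1.778
te_Electrical rough-in = (8 + 4·12 + 16)/6 = 72/6 = 12; σ²_Electrical rough-in = ((16−8)/6)² = 1.778
te_Plumbing rough-in = (4 + 4·7 + 22)/6 = 54/6 = 9; σ²_Plumbing rough-in = ((22−4)/6)² = 9.000
te_HVAC install = (9 + 4·11 + 13)/6 = 66/6 = 11; σ²_HVAC install = ((13−9)/6)² = 0.444
te_Insulation = (7 + 4·10 + 13)/6 = 60/6 = 10; σ²_Insulation = ((13−7)/6)² = 1.000

Forward pass:
ES_Site prep = 0; EF_Site prep = 10
ES_Demolition = 0; EF_Demolition = 3
ES_Excavation = 0; EF_Excavation = 15
ES_Foundation = max(EF_Demolition=3, EF_Excavation=15) = 15; EF_Foundation = 15+11 = 26
ES_Framing = max(EF_Site prep=10, EF_Demolition=3) = 10; EF_Framing = 10+6 = 16
ES_Roofing = 3; EF_Roofing = 3+12 = 15
ES_Electrical rough-in = max(EF_Demolition=3, EF_Foundation=26) = 26; EF_Electrical rough-in = 26+12 = 38
ES_Plumbing rough-in = max(EF_Site prep=10, EF_Demolition=3) = 10; EF_Plumbing rough-in = 10+9 = 19
ES_HVAC install = max(EF_Site prep=10, EF_Roofing=15) = 15; EF_HVAC install = 15+11 = 26
ES_Insulation = max(EF_Framing=16, EF_Roofing=15, EF_Electrical rough-in=38, EF_Plumbing rough-in=19, EF_HVAC install=26) = 38; EF_Insulation = 38+10 = 48
Expected project duration μ = 48 days. Critical path: Excavation → Foundation → Electrical rough-in → Insulation.

Variances on critical path: σ²_Excavation=9.000, σ²_Foundation=0.444, σ²_Electrical rough-in=1.778, σ²_Insulation=1.000.
Largest is σ²_Excavation = 9.000.

Excavation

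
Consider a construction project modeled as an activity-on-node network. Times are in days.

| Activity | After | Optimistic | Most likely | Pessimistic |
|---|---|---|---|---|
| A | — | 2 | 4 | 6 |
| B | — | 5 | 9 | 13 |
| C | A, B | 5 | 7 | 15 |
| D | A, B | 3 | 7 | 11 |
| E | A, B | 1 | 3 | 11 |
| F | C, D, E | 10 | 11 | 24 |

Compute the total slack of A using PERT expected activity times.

te_A = (2 + 4·4 + 6)/6 = 24/6 = 4
te_B = (5 + 4·9 + 13)/6 = 54/6 = 9
te_C = (5 + 4·7 + 15)/6 = 48/6 = 8
te_D = (3 + 4·7 + 11)/6 = 42/6 = 7
te_E = (1 + 4·3 + 11)/6 = 24/6 = 4
te_F = (10 + 4·11 + 24)/6 = 78/6 = 13

Forward pass:
ES_A = 0; EF_A = 4
ES_B = 0; EF_B = 9
ES_C = max(EF_A=4, EF_B=9) = 9; EF_C = 9+8 = 17
ES_D = max(EF_A=4, EF_B=9) = 9; EF_D = 9+7 = 16
ES_E = max(EF_A=4, EF_B=9) = 9; EF_E = 9+4 = 13
ES_F = max(EF_C=17, EF_D=16, EF_E=13) = 17; EF_F = 17+13 = 30
Expected project duration μ = 30 days. Critical path: B → C → F.

Backward pass:
LF_F = 30; LS_F = 30−13 = 17
LF_E = LS_F = 17; LS_E = 17−4 = 13
LF_D = LS_F = 17; LS_D = 17−7 = 10
LF_C = LS_F = 17; LS_C = 17−8 = 9
LF_B = min(LS_C=9, LS_D=10, LS_E=13) = 9; LS_B = 9−9 = 0
LF_A = min(LS_C=9, LS_D=10, LS_E=13) = 9; LS_A = 9−4 = 5
Slack_A = LS_A − ES_A = 5 − 0 = 5

5 days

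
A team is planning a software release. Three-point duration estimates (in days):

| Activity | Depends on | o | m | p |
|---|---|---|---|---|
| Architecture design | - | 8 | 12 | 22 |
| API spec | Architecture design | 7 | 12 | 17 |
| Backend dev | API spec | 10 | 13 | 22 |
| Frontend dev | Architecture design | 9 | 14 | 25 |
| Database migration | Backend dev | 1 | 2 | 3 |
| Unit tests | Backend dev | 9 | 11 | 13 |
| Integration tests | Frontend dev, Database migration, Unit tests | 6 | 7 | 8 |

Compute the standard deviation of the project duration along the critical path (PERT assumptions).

te_Architecture design = (8 + 4·12 + 22)/6 = 78/6 = 13; σ²_Architecture design = ((22−8)/6)² = 5.444
te_API spec = (7 + 4·12 + 17)/6 = 72/6 = 12; σ²_API spec = ((17−7)/6)² = 2.778
te_Backend dev = (10 + 4·13 + 22)/6 = 84/6 = 14; σ²_Backend dev = ((22−10)/6)² = 4.000
te_Frontend dev = (9 + 4·14 + 25)/6 = 90/6 = 15; σ²_Frontend dev = ((25−9)/6)² = 7.111
te_Database migration = (1 + 4·2 + 3)/6 = 12/6 = 2; σ²_Database migration = ((3−1)/6)² = 0.111
te_Unit tests = (9 + 4·11 + 13)/6 = 66/6 = 11; σ²_Unit tests = ((13−9)/6)² = 0.444
te_Integration tests = (6 + 4·7 + 8)/6 = 42/6 = 7; σ²_Integration tests = ((8−6)/6)² = 0.111

Forward pass:
ES_Architecture design = 0; EF_Architecture design = 13
ES_API spec = 13; EF_API spec = 13+12 = 25
ES_Backend dev = 25; EF_Backend dev = 25+14 = 39
ES_Frontend dev = 13; EF_Frontend dev = 13+15 = 28
ES_Database migration = 39; EF_Database migration = 39+2 = 41
ES_Unit tests = 39; EF_Unit tests = 39+11 = 50
ES_Integration tests = max(EF_Frontend dev=28, EF_Database migration=41, EF_Unit tests=50) = 50; EF_Integration tests = 50+7 = 57
Expected project duration μ = 57 days. Critical path: Architecture design → API spec → Backend dev → Unit tests → Integration tests.

Variance along critical path = 5.444 + 2.778 + 4.000 + 0.444 + 0.111 = 12.778
σ = √12.778 = 3.575 days

3.57 days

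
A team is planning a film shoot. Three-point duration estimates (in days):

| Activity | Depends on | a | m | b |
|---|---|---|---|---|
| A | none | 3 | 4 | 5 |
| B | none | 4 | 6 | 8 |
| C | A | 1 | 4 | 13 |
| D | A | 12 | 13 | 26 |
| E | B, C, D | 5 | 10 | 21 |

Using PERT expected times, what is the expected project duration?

30 days

te_A = (3 + 4·4 + 5)/6 = 24/6 = 4
te_B = (4 + 4·6 + 8)/6 = 36/6 = 6
te_C = (1 + 4·4 + 13)/6 = 30/6 = 5
te_D = (12 + 4·13 + 26)/6 = 90/6 = 15
te_E = (5 + 4·10 + 21)/6 = 66/6 = 11

Forward pass:
ES_A = 0; EF_A = 4
ES_B = 0; EF_B = 6
ES_C = 4; EF_C = 4+5 = 9
ES_D = 4; EF_D = 4+15 = 19
ES_E = max(EF_B=6, EF_C=9, EF_D=19) = 19; EF_E = 19+11 = 30
Expected project duration μ = 30 days. Critical path: A → D → E.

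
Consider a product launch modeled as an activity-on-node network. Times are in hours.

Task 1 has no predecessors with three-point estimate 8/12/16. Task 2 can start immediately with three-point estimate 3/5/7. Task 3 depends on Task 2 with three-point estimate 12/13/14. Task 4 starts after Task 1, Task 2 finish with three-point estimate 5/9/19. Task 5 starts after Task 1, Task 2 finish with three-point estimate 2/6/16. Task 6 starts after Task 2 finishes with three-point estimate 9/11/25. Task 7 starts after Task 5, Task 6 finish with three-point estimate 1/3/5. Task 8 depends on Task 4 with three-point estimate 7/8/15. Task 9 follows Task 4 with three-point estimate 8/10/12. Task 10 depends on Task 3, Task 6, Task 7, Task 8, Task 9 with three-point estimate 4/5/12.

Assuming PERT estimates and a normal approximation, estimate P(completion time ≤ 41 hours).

te_Task 1 = (8 + 4·12 + 16)/6 = 72/6 = 12; σ²_Task 1 = ((16−8)/6)² = 1.778
te_Task 2 = (3 + 4·5 + 7)/6 = 30/6 = 5; σ²_Task 2 = ((7−3)/6)² = 0.444
te_Task 3 = (12 + 4·13 + 14)/6 = 78/6 = 13; σ²_Task 3 = ((14−12)/6)² = 0.111
te_Task 4 = (5 + 4·9 + 19)/6 = 60/6 = 10; σ²_Task 4 = ((19−5)/6)² = 5.444
te_Task 5 = (2 + 4·6 + 16)/6 = 42/6 = 7; σ²_Task 5 = ((16−2)/6)² = 5.444
te_Task 6 = (9 + 4·11 + 25)/6 = 78/6 = 13; σ²_Task 6 = ((25−9)/6)² = 7.111
te_Task 7 = (1 + 4·3 + 5)/6 = 18/6 = 3; σ²_Task 7 = ((5−1)/6)² = 0.444
te_Task 8 = (7 + 4·8 + 15)/6 = 54/6 = 9; σ²_Task 8 = ((15−7)/6)² = 1.778
te_Task 9 = (8 + 4·10 + 12)/6 = 60/6 = 10; σ²_Task 9 = ((12−8)/6)² = 0.444
te_Task 10 = (4 + 4·5 + 12)/6 = 36/6 = 6; σ²_Task 10 = ((12−4)/6)² = 1.778

Forward pass:
ES_Task 1 = 0; EF_Task 1 = 12
ES_Task 2 = 0; EF_Task 2 = 5
ES_Task 3 = 5; EF_Task 3 = 5+13 = 18
ES_Task 4 = max(EF_Task 1=12, EF_Task 2=5) = 12; EF_Task 4 = 12+10 = 22
ES_Task 5 = max(EF_Task 1=12, EF_Task 2=5) = 12; EF_Task 5 = 12+7 = 19
ES_Task 6 = 5; EF_Task 6 = 5+13 = 18
ES_Task 7 = max(EF_Task 5=19, EF_Task 6=18) = 19; EF_Task 7 = 19+3 = 22
ES_Task 8 = 22; EF_Task 8 = 22+9 = 31
ES_Task 9 = 22; EF_Task 9 = 22+10 = 32
ES_Task 10 = max(EF_Task 3=18, EF_Task 6=18, EF_Task 7=22, EF_Task 8=31, EF_Task 9=32) = 32; EF_Task 10 = 32+6 = 38
Expected project duration μ = 38 hours. Critical path: Task 1 → Task 4 → Task 9 → Task 10.

Variance along critical path = 1.778 + 5.444 + 0.444 + 1.778 = 9.444; σ = √9.444 = 3.073 hours.
Z = (41 − 38) / 3.073 = 0.976
P(T ≤ 41) = Φ(0.976) ≈ 0.836

0.836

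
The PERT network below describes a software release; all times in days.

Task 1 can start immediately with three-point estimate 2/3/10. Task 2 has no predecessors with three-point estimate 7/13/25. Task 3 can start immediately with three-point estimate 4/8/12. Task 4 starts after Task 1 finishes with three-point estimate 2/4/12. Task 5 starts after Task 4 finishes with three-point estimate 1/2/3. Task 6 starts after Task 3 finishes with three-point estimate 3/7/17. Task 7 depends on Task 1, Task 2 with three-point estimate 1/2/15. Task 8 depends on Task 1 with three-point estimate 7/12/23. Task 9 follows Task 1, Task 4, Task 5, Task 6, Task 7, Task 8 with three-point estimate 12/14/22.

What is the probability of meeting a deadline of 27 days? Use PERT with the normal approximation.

0.074

te_Task 1 = (2 + 4·3 + 10)/6 = 24/6 = 4; σ²_Task 1 = ((10−2)/6)² = 1.778
te_Task 2 = (7 + 4·13 + 25)/6 = 84/6 = 14; σ²_Task 2 = ((25−7)/6)² = 9.000
te_Task 3 = (4 + 4·8 + 12)/6 = 48/6 = 8; σ²_Task 3 = ((12−4)/6)² = 1.778
te_Task 4 = (2 + 4·4 + 12)/6 = 30/6 = 5; σ²_Task 4 = ((12−2)/6)² = 2.778
te_Task 5 = (1 + 4·2 + 3)/6 = 12/6 = 2; σ²_Task 5 = ((3−1)/6)² = 0.111
te_Task 6 = (3 + 4·7 + 17)/6 = 48/6 = 8; σ²_Task 6 = ((17−3)/6)² = 5.444
te_Task 7 = (1 + 4·2 + 15)/6 = 24/6 = 4; σ²_Task 7 = ((15−1)/6)² = 5.444
te_Task 8 = (7 + 4·12 + 23)/6 = 78/6 = 13; σ²_Task 8 = ((23−7)/6)² = 7.111
te_Task 9 = (12 + 4·14 + 22)/6 = 90/6 = 15; σ²_Task 9 = ((22−12)/6)² = 2.778

Forward pass:
ES_Task 1 = 0; EF_Task 1 = 4
ES_Task 2 = 0; EF_Task 2 = 14
ES_Task 3 = 0; EF_Task 3 = 8
ES_Task 4 = 4; EF_Task 4 = 4+5 = 9
ES_Task 5 = 9; EF_Task 5 = 9+2 = 11
ES_Task 6 = 8; EF_Task 6 = 8+8 = 16
ES_Task 7 = max(EF_Task 1=4, EF_Task 2=14) = 14; EF_Task 7 = 14+4 = 18
ES_Task 8 = 4; EF_Task 8 = 4+13 = 17
ES_Task 9 = max(EF_Task 1=4, EF_Task 4=9, EF_Task 5=11, EF_Task 6=16, EF_Task 7=18, EF_Task 8=17) = 18; EF_Task 9 = 18+15 = 33
Expected project duration μ = 33 days. Critical path: Task 2 → Task 7 → Task 9.

Variance along critical path = 9.000 + 5.444 + 2.778 = 17.222; σ = √17.222 = 4.150 days.
Z = (27 − 33) / 4.150 = -1.446
P(T ≤ 27) = Φ(-1.446) ≈ 0.074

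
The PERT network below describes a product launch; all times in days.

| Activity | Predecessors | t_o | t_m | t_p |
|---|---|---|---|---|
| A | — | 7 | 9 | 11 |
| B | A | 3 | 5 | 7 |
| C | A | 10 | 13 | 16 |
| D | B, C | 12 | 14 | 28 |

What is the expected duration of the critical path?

38 days

te_A = (7 + 4·9 + 11)/6 = 54/6 = 9
te_B = (3 + 4·5 + 7)/6 = 30/6 = 5
te_C = (10 + 4·13 + 16)/6 = 78/6 = 13
te_D = (12 + 4·14 + 28)/6 = 96/6 = 16

Forward pass:
ES_A = 0; EF_A = 9
ES_B = 9; EF_B = 9+5 = 14
ES_C = 9; EF_C = 9+13 = 22
ES_D = max(EF_B=14, EF_C=22) = 22; EF_D = 22+16 = 38
Expected project duration μ = 38 days. Critical path: A → C → D.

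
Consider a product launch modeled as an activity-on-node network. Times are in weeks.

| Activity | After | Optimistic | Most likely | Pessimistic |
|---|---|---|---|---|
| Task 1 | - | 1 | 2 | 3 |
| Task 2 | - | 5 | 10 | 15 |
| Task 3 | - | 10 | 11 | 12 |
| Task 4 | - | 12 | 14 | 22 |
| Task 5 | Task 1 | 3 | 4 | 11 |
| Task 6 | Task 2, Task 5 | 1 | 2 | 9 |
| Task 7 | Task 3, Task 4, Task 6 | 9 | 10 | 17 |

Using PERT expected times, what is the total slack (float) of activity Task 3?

4 weeks

te_Task 1 = (1 + 4·2 + 3)/6 = 12/6 = 2
te_Task 2 = (5 + 4·10 + 15)/6 = 60/6 = 10
te_Task 3 = (10 + 4·11 + 12)/6 = 66/6 = 11
te_Task 4 = (12 + 4·14 + 22)/6 = 90/6 = 15
te_Task 5 = (3 + 4·4 + 11)/6 = 30/6 = 5
te_Task 6 = (1 + 4·2 + 9)/6 = 18/6 = 3
te_Task 7 = (9 + 4·10 + 17)/6 = 66/6 = 11

Forward pass:
ES_Task 1 = 0; EF_Task 1 = 2
ES_Task 2 = 0; EF_Task 2 = 10
ES_Task 3 = 0; EF_Task 3 = 11
ES_Task 4 = 0; EF_Task 4 = 15
ES_Task 5 = 2; EF_Task 5 = 2+5 = 7
ES_Task 6 = max(EF_Task 2=10, EF_Task 5=7) = 10; EF_Task 6 = 10+3 = 13
ES_Task 7 = max(EF_Task 3=11, EF_Task 4=15, EF_Task 6=13) = 15; EF_Task 7 = 15+11 = 26
Expected project duration μ = 26 weeks. Critical path: Task 4 → Task 7.

Backward pass:
LF_Task 7 = 26; LS_Task 7 = 26−11 = 15
LF_Task 6 = LS_Task 7 = 15; LS_Task 6 = 15−3 = 12
LF_Task 5 = LS_Task 6 = 12; LS_Task 5 = 12−5 = 7
LF_Task 4 = LS_Task 7 = 15; LS_Task 4 = 15−15 = 0
LF_Task 3 = LS_Task 7 = 15; LS_Task 3 = 15−11 = 4
LF_Task 2 = LS_Task 6 = 12; LS_Task 2 = 12−10 = 2
LF_Task 1 = LS_Task 5 = 7; LS_Task 1 = 7−2 = 5
Slack_Task 3 = LS_Task 3 − ES_Task 3 = 4 − 0 = 4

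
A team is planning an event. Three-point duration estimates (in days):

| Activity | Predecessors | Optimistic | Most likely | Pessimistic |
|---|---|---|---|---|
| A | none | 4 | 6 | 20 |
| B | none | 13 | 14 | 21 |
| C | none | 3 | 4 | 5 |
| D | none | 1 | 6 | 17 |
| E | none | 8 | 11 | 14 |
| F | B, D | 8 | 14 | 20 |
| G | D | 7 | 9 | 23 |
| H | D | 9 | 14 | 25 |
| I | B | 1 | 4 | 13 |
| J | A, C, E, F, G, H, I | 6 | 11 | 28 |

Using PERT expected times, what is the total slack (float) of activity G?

11 days

te_A = (4 + 4·6 + 20)/6 = 48/6 = 8
te_B = (13 + 4·14 + 21)/6 = 90/6 = 15
te_C = (3 + 4·4 + 5)/6 = 24/6 = 4
te_D = (1 + 4·6 + 17)/6 = 42/6 = 7
te_E = (8 + 4·11 + 14)/6 = 66/6 = 11
te_F = (8 + 4·14 + 20)/6 = 84/6 = 14
te_G = (7 + 4·9 + 23)/6 = 66/6 = 11
te_H = (9 + 4·14 + 25)/6 = 90/6 = 15
te_I = (1 + 4·4 + 13)/6 = 30/6 = 5
te_J = (6 + 4·11 + 28)/6 = 78/6 = 13

Forward pass:
ES_A = 0; EF_A = 8
ES_B = 0; EF_B = 15
ES_C = 0; EF_C = 4
ES_D = 0; EF_D = 7
ES_E = 0; EF_E = 11
ES_F = max(EF_B=15, EF_D=7) = 15; EF_F = 15+14 = 29
ES_G = 7; EF_G = 7+11 = 18
ES_H = 7; EF_H = 7+15 = 22
ES_I = 15; EF_I = 15+5 = 20
ES_J = max(EF_A=8, EF_C=4, EF_E=11, EF_F=29, EF_G=18, EF_H=22, EF_I=20) = 29; EF_J = 29+13 = 42
Expected project duration μ = 42 days. Critical path: B → F → J.

Backward pass:
LF_J = 42; LS_J = 42−13 = 29
LF_I = LS_J = 29; LS_I = 29−5 = 24
LF_H = LS_J = 29; LS_H = 29−15 = 14
LF_G = LS_J = 29; LS_G = 29−11 = 18
LF_F = LS_J = 29; LS_F = 29−14 = 15
LF_E = LS_J = 29; LS_E = 29−11 = 18
LF_D = min(LS_F=15, LS_G=18, LS_H=14) = 14; LS_D = 14−7 = 7
LF_C = LS_J = 29; LS_C = 29−4 = 25
LF_B = min(LS_F=15, LS_I=24) = 15; LS_B = 15−15 = 0
LF_A = LS_J = 29; LS_A = 29−8 = 21
Slack_G = LS_G − ES_G = 18 − 7 = 11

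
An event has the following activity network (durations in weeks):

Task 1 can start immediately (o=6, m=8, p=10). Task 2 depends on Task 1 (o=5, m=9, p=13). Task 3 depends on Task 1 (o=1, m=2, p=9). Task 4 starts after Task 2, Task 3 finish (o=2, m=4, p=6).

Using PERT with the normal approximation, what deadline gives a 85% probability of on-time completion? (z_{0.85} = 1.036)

te_Task 1 = (6 + 4·8 + 10)/6 = 48/6 = 8; σ²_Task 1 = ((10−6)/6)² = 0.444
te_Task 2 = (5 + 4·9 + 13)/6 = 54/6 = 9; σ²_Task 2 = ((13−5)/6)² = 1.778
te_Task 3 = (1 + 4·2 + 9)/6 = 18/6 = 3; σ²_Task 3 = ((9−1)/6)² = 1.778
te_Task 4 = (2 + 4·4 + 6)/6 = 24/6 = 4; σ²_Task 4 = ((6−2)/6)² = 0.444

Forward pass:
ES_Task 1 = 0; EF_Task 1 = 8
ES_Task 2 = 8; EF_Task 2 = 8+9 = 17
ES_Task 3 = 8; EF_Task 3 = 8+3 = 11
ES_Task 4 = max(EF_Task 2=17, EF_Task 3=11) = 17; EF_Task 4 = 17+4 = 21
Expected project duration μ = 21 weeks. Critical path: Task 1 → Task 2 → Task 4.

Variance along critical path = 0.444 + 1.778 + 0.444 = 2.667; σ = 1.633 weeks.
D = μ + z·σ = 21 + 1.036·1.633 = 22.7 weeks

22.7 weeks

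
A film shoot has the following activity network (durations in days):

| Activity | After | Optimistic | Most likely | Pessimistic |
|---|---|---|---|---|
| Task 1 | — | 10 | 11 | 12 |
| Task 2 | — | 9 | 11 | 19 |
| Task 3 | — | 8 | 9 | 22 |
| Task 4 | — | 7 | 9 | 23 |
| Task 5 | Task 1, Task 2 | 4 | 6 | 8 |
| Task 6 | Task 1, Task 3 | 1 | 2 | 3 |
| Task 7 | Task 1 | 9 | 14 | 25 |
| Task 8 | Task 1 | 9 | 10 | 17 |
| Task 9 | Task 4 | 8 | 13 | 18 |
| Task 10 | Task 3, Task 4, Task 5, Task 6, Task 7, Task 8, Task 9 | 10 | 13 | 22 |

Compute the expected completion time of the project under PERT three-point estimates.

te_Task 1 = (10 + 4·11 + 12)/6 = 66/6 = 11
te_Task 2 = (9 + 4·11 + 19)/6 = 72/6 = 12
te_Task 3 = (8 + 4·9 + 22)/6 = 66/6 = 11
te_Task 4 = (7 + 4·9 + 23)/6 = 66/6 = 11
te_Task 5 = (4 + 4·6 + 8)/6 = 36/6 = 6
te_Task 6 = (1 + 4·2 + 3)/6 = 12/6 = 2
te_Task 7 = (9 + 4·14 + 25)/6 = 90/6 = 15
te_Task 8 = (9 + 4·10 + 17)/6 = 66/6 = 11
te_Task 9 = (8 + 4·13 + 18)/6 = 78/6 = 13
te_Task 10 = (10 + 4·13 + 22)/6 = 84/6 = 14

Forward pass:
ES_Task 1 = 0; EF_Task 1 = 11
ES_Task 2 = 0; EF_Task 2 = 12
ES_Task 3 = 0; EF_Task 3 = 11
ES_Task 4 = 0; EF_Task 4 = 11
ES_Task 5 = max(EF_Task 1=11, EF_Task 2=12) = 12; EF_Task 5 = 12+6 = 18
ES_Task 6 = max(EF_Task 1=11, EF_Task 3=11) = 11; EF_Task 6 = 11+2 = 13
ES_Task 7 = 11; EF_Task 7 = 11+15 = 26
ES_Task 8 = 11; EF_Task 8 = 11+11 = 22
ES_Task 9 = 11; EF_Task 9 = 11+13 = 24
ES_Task 10 = max(EF_Task 3=11, EF_Task 4=11, EF_Task 5=18, EF_Task 6=13, EF_Task 7=26, EF_Task 8=22, EF_Task 9=24) = 26; EF_Task 10 = 26+14 = 40
Expected project duration μ = 40 days. Critical path: Task 1 → Task 7 → Task 10.

40 days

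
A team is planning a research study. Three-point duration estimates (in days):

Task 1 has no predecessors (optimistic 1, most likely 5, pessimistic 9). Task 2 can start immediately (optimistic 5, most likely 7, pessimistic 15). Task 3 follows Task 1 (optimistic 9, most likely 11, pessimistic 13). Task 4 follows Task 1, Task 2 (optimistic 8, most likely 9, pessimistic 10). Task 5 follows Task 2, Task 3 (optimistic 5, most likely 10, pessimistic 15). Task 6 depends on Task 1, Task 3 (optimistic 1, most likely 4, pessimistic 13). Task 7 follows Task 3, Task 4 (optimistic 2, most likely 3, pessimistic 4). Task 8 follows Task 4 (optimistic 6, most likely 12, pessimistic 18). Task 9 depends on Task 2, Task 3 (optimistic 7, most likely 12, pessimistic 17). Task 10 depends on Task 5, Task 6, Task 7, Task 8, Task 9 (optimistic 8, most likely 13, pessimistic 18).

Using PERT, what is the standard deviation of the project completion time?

te_Task 1 = (1 + 4·5 + 9)/6 = 30/6 = 5; σ²_Task 1 = ((9−1)/6)² = 1.778
te_Task 2 = (5 + 4·7 + 15)/6 = 48/6 = 8; σ²_Task 2 = ((15−5)/6)² = 2.778
te_Task 3 = (9 + 4·11 + 13)/6 = 66/6 = 11; σ²_Task 3 = ((13−9)/6)² = 0.444
te_Task 4 = (8 + 4·9 + 10)/6 = 54/6 = 9; σ²_Task 4 = ((10−8)/6)² = 0.111
te_Task 5 = (5 + 4·10 + 15)/6 = 60/6 = 10; σ²_Task 5 = ((15−5)/6)² = 2.778
te_Task 6 = (1 + 4·4 + 13)/6 = 30/6 = 5; σ²_Task 6 = ((13−1)/6)² = 4.000
te_Task 7 = (2 + 4·3 + 4)/6 = 18/6 = 3; σ²_Task 7 = ((4−2)/6)² = 0.111
te_Task 8 = (6 + 4·12 + 18)/6 = 72/6 = 12; σ²_Task 8 = ((18−6)/6)² = 4.000
te_Task 9 = (7 + 4·12 + 17)/6 = 72/6 = 12; σ²_Task 9 = ((17−7)/6)² = 2.778
te_Task 10 = (8 + 4·13 + 18)/6 = 78/6 = 13; σ²_Task 10 = ((18−8)/6)² = 2.778

Forward pass:
ES_Task 1 = 0; EF_Task 1 = 5
ES_Task 2 = 0; EF_Task 2 = 8
ES_Task 3 = 5; EF_Task 3 = 5+11 = 16
ES_Task 4 = max(EF_Task 1=5, EF_Task 2=8) = 8; EF_Task 4 = 8+9 = 17
ES_Task 5 = max(EF_Task 2=8, EF_Task 3=16) = 16; EF_Task 5 = 16+10 = 26
ES_Task 6 = max(EF_Task 1=5, EF_Task 3=16) = 16; EF_Task 6 = 16+5 = 21
ES_Task 7 = max(EF_Task 3=16, EF_Task 4=17) = 17; EF_Task 7 = 17+3 = 20
ES_Task 8 = 17; EF_Task 8 = 17+12 = 29
ES_Task 9 = max(EF_Task 2=8, EF_Task 3=16) = 16; EF_Task 9 = 16+12 = 28
ES_Task 10 = max(EF_Task 5=26, EF_Task 6=21, EF_Task 7=20, EF_Task 8=29, EF_Task 9=28) = 29; EF_Task 10 = 29+13 = 42
Expected project duration μ = 42 days. Critical path: Task 2 → Task 4 → Task 8 → Task 10.

Variance along critical path = 2.778 + 0.111 + 4.000 + 2.778 = 9.667
σ = √9.667 = 3.109 days

3.11 days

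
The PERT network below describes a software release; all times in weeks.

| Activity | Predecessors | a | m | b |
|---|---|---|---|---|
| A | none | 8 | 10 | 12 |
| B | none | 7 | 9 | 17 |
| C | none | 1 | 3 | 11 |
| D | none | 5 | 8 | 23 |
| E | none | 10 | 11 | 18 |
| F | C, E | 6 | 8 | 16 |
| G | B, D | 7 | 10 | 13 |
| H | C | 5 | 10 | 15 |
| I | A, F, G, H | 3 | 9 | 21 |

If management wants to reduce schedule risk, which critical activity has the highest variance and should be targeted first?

I

te_A = (8 + 4·10 + 12)/6 = 60/6 = 10; σ²_A = ((12−8)/6)² = 0.444
te_B = (7 + 4·9 + 17)/6 = 60/6 = 10; σ²_B = ((17−7)/6)² = 2.778
te_C = (1 + 4·3 + 11)/6 = 24/6 = 4; σ²_C = ((11−1)/6)² = 2.778
te_D = (5 + 4·8 + 23)/6 = 60/6 = 10; σ²_D = ((23−5)/6)² = 9.000
te_E = (10 + 4·11 + 18)/6 = 72/6 = 12; σ²_E = ((18−10)/6)² = 1.778
te_F = (6 + 4·8 + 16)/6 = 54/6 = 9; σ²_F = ((16−6)/6)² = 2.778
te_G = (7 + 4·10 + 13)/6 = 60/6 = 10; σ²_G = ((13−7)/6)² = 1.000
te_H = (5 + 4·10 + 15)/6 = 60/6 = 10; σ²_H = ((15−5)/6)² = 2.778
te_I = (3 + 4·9 + 21)/6 = 60/6 = 10; σ²_I = ((21−3)/6)² = 9.000

Forward pass:
ES_A = 0; EF_A = 10
ES_B = 0; EF_B = 10
ES_C = 0; EF_C = 4
ES_D = 0; EF_D = 10
ES_E = 0; EF_E = 12
ES_F = max(EF_C=4, EF_E=12) = 12; EF_F = 12+9 = 21
ES_G = max(EF_B=10, EF_D=10) = 10; EF_G = 10+10 = 20
ES_H = 4; EF_H = 4+10 = 14
ES_I = max(EF_A=10, EF_F=21, EF_G=20, EF_H=14) = 21; EF_I = 21+10 = 31
Expected project duration μ = 31 weeks. Critical path: E → F → I.

Variances on critical path: σ²_E=1.778, σ²_F=2.778, σ²_I=9.000.
Largest is σ²_I = 9.000.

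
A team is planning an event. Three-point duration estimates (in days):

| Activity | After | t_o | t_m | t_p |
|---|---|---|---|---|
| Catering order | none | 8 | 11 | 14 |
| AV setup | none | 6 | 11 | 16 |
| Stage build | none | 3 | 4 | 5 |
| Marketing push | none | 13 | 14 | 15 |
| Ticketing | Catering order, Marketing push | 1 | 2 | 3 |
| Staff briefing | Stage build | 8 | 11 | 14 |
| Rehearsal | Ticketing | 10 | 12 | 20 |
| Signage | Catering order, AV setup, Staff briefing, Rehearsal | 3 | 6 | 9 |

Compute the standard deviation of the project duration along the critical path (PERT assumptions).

te_Catering order = (8 + 4·11 + 14)/6 = 66/6 = 11; σ²_Catering order = ((14−8)/6)² = 1.000
te_AV setup = (6 + 4·11 + 16)/6 = 66/6 = 11; σ²_AV setup = ((16−6)/6)² = 2.778
te_Stage build = (3 + 4·4 + 5)/6 = 24/6 = 4; σ²_Stage build = ((5−3)/6)² = 0.111
te_Marketing push = (13 + 4·14 + 15)/6 = 84/6 = 14; σ²_Marketing push = ((15−13)/6)² = 0.111
te_Ticketing = (1 + 4·2 + 3)/6 = 12/6 = 2; σ²_Ticketing = ((3−1)/6)² = 0.111
te_Staff briefing = (8 + 4·11 + 14)/6 = 66/6 = 11; σ²_Staff briefing = ((14−8)/6)² = 1.000
te_Rehearsal = (10 + 4·12 + 20)/6 = 78/6 = 13; σ²_Rehearsal = ((20−10)/6)² = 2.778
te_Signage = (3 + 4·6 + 9)/6 = 36/6 = 6; σ²_Signage = ((9−3)/6)² = 1.000

Forward pass:
ES_Catering order = 0; EF_Catering order = 11
ES_AV setup = 0; EF_AV setup = 11
ES_Stage build = 0; EF_Stage build = 4
ES_Marketing push = 0; EF_Marketing push = 14
ES_Ticketing = max(EF_Catering order=11, EF_Marketing push=14) = 14; EF_Ticketing = 14+2 = 16
ES_Staff briefing = 4; EF_Staff briefing = 4+11 = 15
ES_Rehearsal = 16; EF_Rehearsal = 16+13 = 29
ES_Signage = max(EF_Catering order=11, EF_AV setup=11, EF_Staff briefing=15, EF_Rehearsal=29) = 29; EF_Signage = 29+6 = 35
Expected project duration μ = 35 days. Critical path: Marketing push → Ticketing → Rehearsal → Signage.

Variance along critical path = 0.111 + 0.111 + 2.778 + 1.000 = 4.000
σ = √4.000 = 2.000 days

2.00 days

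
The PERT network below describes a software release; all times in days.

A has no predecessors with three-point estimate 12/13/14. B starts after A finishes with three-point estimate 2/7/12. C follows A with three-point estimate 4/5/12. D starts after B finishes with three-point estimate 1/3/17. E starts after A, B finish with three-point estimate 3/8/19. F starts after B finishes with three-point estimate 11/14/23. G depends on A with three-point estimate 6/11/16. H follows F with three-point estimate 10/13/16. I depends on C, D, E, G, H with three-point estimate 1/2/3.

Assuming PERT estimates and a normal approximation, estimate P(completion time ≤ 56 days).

te_A = (12 + 4·13 + 14)/6 = 78/6 = 13; σ²_A = ((14−12)/6)² = 0.111
te_B = (2 + 4·7 + 12)/6 = 42/6 = 7; σ²_B = ((12−2)/6)² = 2.778
te_C = (4 + 4·5 + 12)/6 = 36/6 = 6; σ²_C = ((12−4)/6)² = 1.778
te_D = (1 + 4·3 + 17)/6 = 30/6 = 5; σ²_D = ((17−1)/6)² = 7.111
te_E = (3 + 4·8 + 19)/6 = 54/6 = 9; σ²_E = ((19−3)/6)² = 7.111
te_F = (11 + 4·14 + 23)/6 = 90/6 = 15; σ²_F = ((23−11)/6)² = 4.000
te_G = (6 + 4·11 + 16)/6 = 66/6 = 11; σ²_G = ((16−6)/6)² = 2.778
te_H = (10 + 4·13 + 16)/6 = 78/6 = 13; σ²_H = ((16−10)/6)² = 1.000
te_I = (1 + 4·2 + 3)/6 = 12/6 = 2; σ²_I = ((3−1)/6)² = 0.111

Forward pass:
ES_A = 0; EF_A = 13
ES_B = 13; EF_B = 13+7 = 20
ES_C = 13; EF_C = 13+6 = 19
ES_D = 20; EF_D = 20+5 = 25
ES_E = max(EF_A=13, EF_B=20) = 20; EF_E = 20+9 = 29
ES_F = 20; EF_F = 20+15 = 35
ES_G = 13; EF_G = 13+11 = 24
ES_H = 35; EF_H = 35+13 = 48
ES_I = max(EF_C=19, EF_D=25, EF_E=29, EF_G=24, EF_H=48) = 48; EF_I = 48+2 = 50
Expected project duration μ = 50 days. Critical path: A → B → F → H → I.

Variance along critical path = 0.111 + 2.778 + 4.000 + 1.000 + 0.111 = 8.000; σ = √8.000 = 2.828 days.
Z = (56 − 50) / 2.828 = 2.121
P(T ≤ 56) = Φ(2.121) ≈ 0.983

0.983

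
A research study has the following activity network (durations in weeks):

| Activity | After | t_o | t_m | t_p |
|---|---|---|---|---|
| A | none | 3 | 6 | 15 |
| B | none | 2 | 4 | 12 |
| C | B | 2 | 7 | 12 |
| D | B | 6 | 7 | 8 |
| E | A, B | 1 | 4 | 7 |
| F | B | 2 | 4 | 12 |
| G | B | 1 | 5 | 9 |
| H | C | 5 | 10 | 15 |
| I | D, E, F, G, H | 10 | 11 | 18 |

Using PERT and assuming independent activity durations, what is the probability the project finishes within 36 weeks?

0.735

te_A = (3 + 4·6 + 15)/6 = 42/6 = 7; σ²_A = ((15−3)/6)² = 4.000
te_B = (2 + 4·4 + 12)/6 = 30/6 = 5; σ²_B = ((12−2)/6)² = 2.778
te_C = (2 + 4·7 + 12)/6 = 42/6 = 7; σ²_C = ((12−2)/6)² = 2.778
te_D = (6 + 4·7 + 8)/6 = 42/6 = 7; σ²_D = ((8−6)/6)² = 0.111
te_E = (1 + 4·4 + 7)/6 = 24/6 = 4; σ²_E = ((7−1)/6)² = 1.000
te_F = (2 + 4·4 + 12)/6 = 30/6 = 5; σ²_F = ((12−2)/6)² = 2.778
te_G = (1 + 4·5 + 9)/6 = 30/6 = 5; σ²_G = ((9−1)/6)² = 1.778
te_H = (5 + 4·10 + 15)/6 = 60/6 = 10; σ²_H = ((15−5)/6)² = 2.778
te_I = (10 + 4·11 + 18)/6 = 72/6 = 12; σ²_I = ((18−10)/6)² = 1.778

Forward pass:
ES_A = 0; EF_A = 7
ES_B = 0; EF_B = 5
ES_C = 5; EF_C = 5+7 = 12
ES_D = 5; EF_D = 5+7 = 12
ES_E = max(EF_A=7, EF_B=5) = 7; EF_E = 7+4 = 11
ES_F = 5; EF_F = 5+5 = 10
ES_G = 5; EF_G = 5+5 = 10
ES_H = 12; EF_H = 12+10 = 22
ES_I = max(EF_D=12, EF_E=11, EF_F=10, EF_G=10, EF_H=22) = 22; EF_I = 22+12 = 34
Expected project duration μ = 34 weeks. Critical path: B → C → H → I.

Variance along critical path = 2.778 + 2.778 + 2.778 + 1.778 = 10.111; σ = √10.111 = 3.180 weeks.
Z = (36 − 34) / 3.180 = 0.629
P(T ≤ 36) = Φ(0.629) ≈ 0.735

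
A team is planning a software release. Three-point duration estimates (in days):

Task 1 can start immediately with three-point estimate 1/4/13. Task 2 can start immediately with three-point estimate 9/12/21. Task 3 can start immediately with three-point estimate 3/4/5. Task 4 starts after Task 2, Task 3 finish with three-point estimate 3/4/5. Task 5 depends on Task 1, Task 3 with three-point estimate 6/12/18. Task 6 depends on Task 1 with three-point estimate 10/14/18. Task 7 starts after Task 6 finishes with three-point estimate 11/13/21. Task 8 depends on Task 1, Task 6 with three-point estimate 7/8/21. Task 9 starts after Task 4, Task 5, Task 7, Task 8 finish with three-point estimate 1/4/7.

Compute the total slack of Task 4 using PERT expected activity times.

16 days

te_Task 1 = (1 + 4·4 + 13)/6 = 30/6 = 5
te_Task 2 = (9 + 4·12 + 21)/6 = 78/6 = 13
te_Task 3 = (3 + 4·4 + 5)/6 = 24/6 = 4
te_Task 4 = (3 + 4·4 + 5)/6 = 24/6 = 4
te_Task 5 = (6 + 4·12 + 18)/6 = 72/6 = 12
te_Task 6 = (10 + 4·14 + 18)/6 = 84/6 = 14
te_Task 7 = (11 + 4·13 + 21)/6 = 84/6 = 14
te_Task 8 = (7 + 4·8 + 21)/6 = 60/6 = 10
te_Task 9 = (1 + 4·4 + 7)/6 = 24/6 = 4

Forward pass:
ES_Task 1 = 0; EF_Task 1 = 5
ES_Task 2 = 0; EF_Task 2 = 13
ES_Task 3 = 0; EF_Task 3 = 4
ES_Task 4 = max(EF_Task 2=13, EF_Task 3=4) = 13; EF_Task 4 = 13+4 = 17
ES_Task 5 = max(EF_Task 1=5, EF_Task 3=4) = 5; EF_Task 5 = 5+12 = 17
ES_Task 6 = 5; EF_Task 6 = 5+14 = 19
ES_Task 7 = 19; EF_Task 7 = 19+14 = 33
ES_Task 8 = max(EF_Task 1=5, EF_Task 6=19) = 19; EF_Task 8 = 19+10 = 29
ES_Task 9 = max(EF_Task 4=17, EF_Task 5=17, EF_Task 7=33, EF_Task 8=29) = 33; EF_Task 9 = 33+4 = 37
Expected project duration μ = 37 days. Critical path: Task 1 → Task 6 → Task 7 → Task 9.

Backward pass:
LF_Task 9 = 37; LS_Task 9 = 37−4 = 33
LF_Task 8 = LS_Task 9 = 33; LS_Task 8 = 33−10 = 23
LF_Task 7 = LS_Task 9 = 33; LS_Task 7 = 33−14 = 19
LF_Task 6 = min(LS_Task 7=19, LS_Task 8=23) = 19; LS_Task 6 = 19−14 = 5
LF_Task 5 = LS_Task 9 = 33; LS_Task 5 = 33−12 = 21
LF_Task 4 = LS_Task 9 = 33; LS_Task 4 = 33−4 = 29
LF_Task 3 = min(LS_Task 4=29, LS_Task 5=21) = 21; LS_Task 3 = 21−4 = 17
LF_Task 2 = LS_Task 4 = 29; LS_Task 2 = 29−13 = 16
LF_Task 1 = min(LS_Task 5=21, LS_Task 6=5, LS_Task 8=23) = 5; LS_Task 1 = 5−5 = 0
Slack_Task 4 = LS_Task 4 − ES_Task 4 = 29 − 13 = 16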